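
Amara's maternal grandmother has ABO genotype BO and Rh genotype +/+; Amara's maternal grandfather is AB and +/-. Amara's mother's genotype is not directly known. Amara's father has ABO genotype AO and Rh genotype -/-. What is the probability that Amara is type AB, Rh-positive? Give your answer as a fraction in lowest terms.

Amara's mother's ABO genotype from BO × AB: 1/4 AB, 1/4 AO, 1/4 BB, 1/4 BO.
Crossing each possibility with the father AO and summing P(type AB): 1/4·1/4 + 1/4·0 + 1/4·1/2 + 1/4·1/4 = 1/4.
Similarly for Rh via the mother's Rh distribution: P(Rh+) = 3/4.
Independent loci: 1/4 × 3/4 = 3/16.

3/16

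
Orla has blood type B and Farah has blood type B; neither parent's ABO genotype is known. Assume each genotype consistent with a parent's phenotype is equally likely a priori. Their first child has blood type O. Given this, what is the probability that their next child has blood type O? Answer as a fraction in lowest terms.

1/4

Possible genotypes: Orla ∈ {BB, BO}; Farah ∈ {BB, BO}.
Weight each parental genotype pair by prior × P(type-O child):
  BO × BO: posterior weight 1; P(next child type O) = 1/4.
Weighted sum = 1/4.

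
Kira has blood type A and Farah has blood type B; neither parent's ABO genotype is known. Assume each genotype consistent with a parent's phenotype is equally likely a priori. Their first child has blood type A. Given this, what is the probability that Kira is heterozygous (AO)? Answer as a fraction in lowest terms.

Possible genotypes: Kira ∈ {AA, AO}; Farah ∈ {BB, BO}.
Weight each parental genotype pair by prior × P(type-A child):
  AA × BO: posterior weight 2/3.
  AO × BO: posterior weight 1/3.
Sum the posterior weight over pairs where Kira is AO: 1/3.

1/3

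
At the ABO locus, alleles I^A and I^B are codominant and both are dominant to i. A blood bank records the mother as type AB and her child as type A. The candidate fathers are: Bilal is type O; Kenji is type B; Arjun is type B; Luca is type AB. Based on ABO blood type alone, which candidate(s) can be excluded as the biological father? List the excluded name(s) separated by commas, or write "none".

A candidate is excluded only if no genotype consistent with his phenotype could produce a type A child with a type AB mother.
Every candidate has at least one consistent genotype combination, so none can be excluded.

none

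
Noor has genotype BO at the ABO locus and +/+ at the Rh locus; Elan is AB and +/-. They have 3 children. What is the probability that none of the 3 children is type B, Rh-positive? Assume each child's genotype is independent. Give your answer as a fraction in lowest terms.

ABO cross BO × AB → 1/4 A, 1/2 B, 1/4 AB.
Rh cross +/+ × +/- → 1 Rh+; so P(type B, Rh-positive) = 1/2 × 1 = 1/2 per child.
P(not type B, Rh-positive) = 1/2 for one child; (1/2)^3 = 1/8.

1/8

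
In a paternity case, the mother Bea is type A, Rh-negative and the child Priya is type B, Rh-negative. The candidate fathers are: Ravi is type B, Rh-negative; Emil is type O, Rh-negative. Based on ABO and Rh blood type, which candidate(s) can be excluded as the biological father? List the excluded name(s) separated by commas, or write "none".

A candidate is excluded only if no genotype consistent with his phenotype could produce a type B, Rh-negative child with a type A, Rh-negative mother.
Emil (type O, Rh-): no genotype consistent with that phenotype can produce a type-B Rh- child with a type-A mother.

Emil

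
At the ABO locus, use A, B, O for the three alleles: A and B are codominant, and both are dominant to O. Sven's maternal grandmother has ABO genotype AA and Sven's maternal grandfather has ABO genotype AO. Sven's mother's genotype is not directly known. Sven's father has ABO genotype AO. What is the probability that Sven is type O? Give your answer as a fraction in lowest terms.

1/8

Sven's mother's ABO genotype from AA × AO: 1/2 AA, 1/2 AO.
Crossing each possibility with the father AO and summing P(type O): 1/2·0 + 1/2·1/4 = 1/8.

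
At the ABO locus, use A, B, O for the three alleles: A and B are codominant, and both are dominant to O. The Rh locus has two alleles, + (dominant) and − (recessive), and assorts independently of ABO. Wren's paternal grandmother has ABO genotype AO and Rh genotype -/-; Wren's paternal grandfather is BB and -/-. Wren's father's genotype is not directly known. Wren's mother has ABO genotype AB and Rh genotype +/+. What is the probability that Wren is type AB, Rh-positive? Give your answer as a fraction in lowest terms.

Wren's father's ABO genotype from AO × BB: 1/2 AB, 1/2 BO.
Crossing each possibility with the mother AB and summing P(type AB): 1/2·1/2 + 1/2·1/4 = 3/8.
Similarly for Rh via the father's Rh distribution: P(Rh+) = 1.
Independent loci: 3/8 × 1 = 3/8.

3/8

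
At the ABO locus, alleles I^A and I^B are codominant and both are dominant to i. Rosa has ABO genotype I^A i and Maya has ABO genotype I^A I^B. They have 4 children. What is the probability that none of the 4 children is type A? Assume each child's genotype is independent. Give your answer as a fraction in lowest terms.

1/16

ABO cross I^A i × I^A I^B → 1/2 A, 1/4 B, 1/4 AB.
So P(type A) = 1/2 per child.
P(not type A) = 1/2 for one child; (1/2)^4 = 1/16.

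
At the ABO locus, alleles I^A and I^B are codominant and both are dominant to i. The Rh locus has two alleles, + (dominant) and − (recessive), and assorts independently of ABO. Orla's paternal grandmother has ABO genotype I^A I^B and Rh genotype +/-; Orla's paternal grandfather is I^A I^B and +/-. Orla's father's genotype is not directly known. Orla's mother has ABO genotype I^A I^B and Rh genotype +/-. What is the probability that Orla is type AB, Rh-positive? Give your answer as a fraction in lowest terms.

3/8

Orla's father's ABO genotype from I^A I^B × I^A I^B: 1/4 I^A I^A, 1/2 I^A I^B, 1/4 I^B I^B.
Crossing each possibility with the mother I^A I^B and summing P(type AB): 1/4·1/2 + 1/2·1/2 + 1/4·1/2 = 1/2.
Similarly for Rh via the father's Rh distribution: P(Rh+) = 3/4.
Independent loci: 1/2 × 3/4 = 3/8.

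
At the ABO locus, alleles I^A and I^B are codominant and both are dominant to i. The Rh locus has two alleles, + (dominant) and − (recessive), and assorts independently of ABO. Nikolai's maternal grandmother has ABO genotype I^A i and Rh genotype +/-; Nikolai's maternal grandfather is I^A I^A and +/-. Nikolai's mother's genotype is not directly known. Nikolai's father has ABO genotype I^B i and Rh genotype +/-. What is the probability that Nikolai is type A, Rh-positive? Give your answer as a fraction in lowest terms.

9/32

Nikolai's mother's ABO genotype from I^A i × I^A I^A: 1/2 I^A I^A, 1/2 I^A i.
Crossing each possibility with the father I^B i and summing P(type A): 1/2·1/2 + 1/2·1/4 = 3/8.
Similarly for Rh via the mother's Rh distribution: P(Rh+) = 3/4.
Independent loci: 3/8 × 3/4 = 9/32.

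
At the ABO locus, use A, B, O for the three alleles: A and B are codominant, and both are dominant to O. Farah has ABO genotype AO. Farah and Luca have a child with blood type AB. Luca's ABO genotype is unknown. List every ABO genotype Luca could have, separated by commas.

For each candidate genotype of Luca, check whether crossing it with AO can produce every observed child phenotype.
  AA → possible child types {A} ✗
  AB → possible child types {A, B, AB} ✓
  AO → possible child types {O, A} ✗
  BB → possible child types {B, AB} ✓
  BO → possible child types {O, A, B, AB} ✓
  OO → possible child types {O, A} ✗

AB, BB, BO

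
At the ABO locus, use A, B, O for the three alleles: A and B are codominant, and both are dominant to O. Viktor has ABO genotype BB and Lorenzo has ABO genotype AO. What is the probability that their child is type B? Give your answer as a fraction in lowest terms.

1/2

ABO cross BB × AO → offspring phenotypes: 1/2 B, 1/2 AB.
So P(type B) = 1/2.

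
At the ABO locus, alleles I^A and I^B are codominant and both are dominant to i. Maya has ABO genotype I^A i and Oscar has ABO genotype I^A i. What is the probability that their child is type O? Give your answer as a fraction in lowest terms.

ABO cross I^A i × I^A i → offspring phenotypes: 1/4 O, 3/4 A.
So P(type O) = 1/4.

1/4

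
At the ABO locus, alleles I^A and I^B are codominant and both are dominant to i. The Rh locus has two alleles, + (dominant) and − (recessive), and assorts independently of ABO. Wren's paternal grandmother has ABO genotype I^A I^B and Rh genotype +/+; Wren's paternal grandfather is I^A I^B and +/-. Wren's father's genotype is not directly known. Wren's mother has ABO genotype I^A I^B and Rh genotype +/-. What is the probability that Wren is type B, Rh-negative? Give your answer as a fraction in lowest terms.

1/32

Wren's father's ABO genotype from I^A I^B × I^A I^B: 1/4 I^A I^A, 1/2 I^A I^B, 1/4 I^B I^B.
Crossing each possibility with the mother I^A I^B and summing P(type B): 1/4·0 + 1/2·1/4 + 1/4·1/2 = 1/4.
Similarly for Rh via the father's Rh distribution: P(Rh-) = 1/8.
Independent loci: 1/4 × 1/8 = 1/32.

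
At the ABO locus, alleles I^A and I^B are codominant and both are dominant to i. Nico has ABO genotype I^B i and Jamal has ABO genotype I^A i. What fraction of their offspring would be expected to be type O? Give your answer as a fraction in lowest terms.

1/4

ABO cross I^B i × I^A i → offspring phenotypes: 1/4 O, 1/4 A, 1/4 B, 1/4 AB.
So P(type O) = 1/4.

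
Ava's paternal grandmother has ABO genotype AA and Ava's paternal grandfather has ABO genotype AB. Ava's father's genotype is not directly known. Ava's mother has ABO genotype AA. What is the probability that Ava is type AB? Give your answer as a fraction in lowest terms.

Ava's father's ABO genotype from AA × AB: 1/2 AA, 1/2 AB.
Crossing each possibility with the mother AA and summing P(type AB): 1/2·0 + 1/2·1/2 = 1/4.

1/4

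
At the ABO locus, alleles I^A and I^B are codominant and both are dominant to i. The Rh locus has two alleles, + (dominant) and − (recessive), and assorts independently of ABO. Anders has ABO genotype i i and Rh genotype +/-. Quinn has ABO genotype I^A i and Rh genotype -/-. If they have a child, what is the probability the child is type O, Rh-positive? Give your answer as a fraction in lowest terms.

1/4

ABO cross i i × I^A i → offspring phenotypes: 1/2 O, 1/2 A.
Rh cross +/- × -/- → 1/2 Rh+, 1/2 Rh-.
Independent loci: P(type O, Rh-positive) = 1/2 × 1/2 = 1/4.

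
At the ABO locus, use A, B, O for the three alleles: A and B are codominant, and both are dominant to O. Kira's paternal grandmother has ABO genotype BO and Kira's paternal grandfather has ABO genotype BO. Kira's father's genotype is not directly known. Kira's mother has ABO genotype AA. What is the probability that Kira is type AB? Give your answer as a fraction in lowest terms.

1/2

Kira's father's ABO genotype from BO × BO: 1/4 BB, 1/2 BO, 1/4 OO.
Crossing each possibility with the mother AA and summing P(type AB): 1/4·1 + 1/2·1/2 + 1/4·0 = 1/2.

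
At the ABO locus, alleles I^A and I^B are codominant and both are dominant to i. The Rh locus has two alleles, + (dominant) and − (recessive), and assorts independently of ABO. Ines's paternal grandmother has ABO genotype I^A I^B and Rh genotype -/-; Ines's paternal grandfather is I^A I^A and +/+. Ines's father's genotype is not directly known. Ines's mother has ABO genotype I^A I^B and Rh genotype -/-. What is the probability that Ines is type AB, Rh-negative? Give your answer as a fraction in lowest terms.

1/4

Ines's father's ABO genotype from I^A I^B × I^A I^A: 1/2 I^A I^A, 1/2 I^A I^B.
Crossing each possibility with the mother I^A I^B and summing P(type AB): 1/2·1/2 + 1/2·1/2 = 1/2.
Similarly for Rh via the father's Rh distribution: P(Rh-) = 1/2.
Independent loci: 1/2 × 1/2 = 1/4.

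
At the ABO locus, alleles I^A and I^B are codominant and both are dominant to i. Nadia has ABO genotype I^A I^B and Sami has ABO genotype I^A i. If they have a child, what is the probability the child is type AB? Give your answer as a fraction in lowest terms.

1/4

ABO cross I^A I^B × I^A i → offspring phenotypes: 1/2 A, 1/4 B, 1/4 AB.
So P(type AB) = 1/4.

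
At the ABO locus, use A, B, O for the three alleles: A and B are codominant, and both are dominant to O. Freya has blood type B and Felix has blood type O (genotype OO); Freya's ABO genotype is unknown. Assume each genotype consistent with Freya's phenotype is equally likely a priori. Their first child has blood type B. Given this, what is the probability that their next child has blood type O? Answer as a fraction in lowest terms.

1/6

Possible genotypes: Freya ∈ {BB, BO}; Felix ∈ {OO}.
Weight each parental genotype pair by prior × P(type-B child):
  BB × OO: posterior weight 2/3; P(next child type O) = 0.
  BO × OO: posterior weight 1/3; P(next child type O) = 1/2.
Weighted sum = 1/6.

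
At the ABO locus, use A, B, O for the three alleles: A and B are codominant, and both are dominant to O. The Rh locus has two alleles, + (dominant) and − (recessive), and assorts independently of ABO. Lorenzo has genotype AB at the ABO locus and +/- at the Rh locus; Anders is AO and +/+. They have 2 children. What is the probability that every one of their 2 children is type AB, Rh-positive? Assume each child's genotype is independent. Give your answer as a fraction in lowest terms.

ABO cross AB × AO → 1/2 A, 1/4 B, 1/4 AB.
Rh cross +/- × +/+ → 1 Rh+; so P(type AB, Rh-positive) = 1/4 × 1 = 1/4 per child.
All 2 independent: (1/4)^2 = 1/16.

1/16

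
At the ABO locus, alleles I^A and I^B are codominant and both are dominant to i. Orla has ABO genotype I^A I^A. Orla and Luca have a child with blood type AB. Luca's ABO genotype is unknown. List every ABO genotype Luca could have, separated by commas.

For each candidate genotype of Luca, check whether crossing it with I^A I^A can produce every observed child phenotype.
  I^A I^A → possible child types {A} ✗
  I^A I^B → possible child types {A, AB} ✓
  I^A i → possible child types {A} ✗
  I^B I^B → possible child types {AB} ✓
  I^B i → possible child types {A, AB} ✓
  i i → possible child types {A} ✗

I^A I^B, I^B I^B, I^B i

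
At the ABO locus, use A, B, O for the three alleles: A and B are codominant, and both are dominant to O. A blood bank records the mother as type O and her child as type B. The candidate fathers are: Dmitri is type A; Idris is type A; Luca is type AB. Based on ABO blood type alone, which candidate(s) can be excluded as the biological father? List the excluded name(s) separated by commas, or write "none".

A candidate is excluded only if no genotype consistent with his phenotype could produce a type B child with a type O mother.
Dmitri (type A): no genotype consistent with that phenotype can produce a type-B child with a type-O mother.
Idris (type A): no genotype consistent with that phenotype can produce a type-B child with a type-O mother.

Dmitri, Idris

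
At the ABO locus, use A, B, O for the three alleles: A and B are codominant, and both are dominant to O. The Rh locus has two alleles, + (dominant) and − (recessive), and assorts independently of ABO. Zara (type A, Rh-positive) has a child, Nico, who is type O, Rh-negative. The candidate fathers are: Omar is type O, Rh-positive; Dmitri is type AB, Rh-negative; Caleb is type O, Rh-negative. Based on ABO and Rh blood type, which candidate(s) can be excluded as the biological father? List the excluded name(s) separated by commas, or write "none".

Dmitri

A candidate is excluded only if no genotype consistent with his phenotype could produce a type O, Rh-negative child with a type A, Rh-positive mother.
Dmitri (type AB, Rh-): no genotype consistent with that phenotype can produce a type-O Rh- child with a type-A mother.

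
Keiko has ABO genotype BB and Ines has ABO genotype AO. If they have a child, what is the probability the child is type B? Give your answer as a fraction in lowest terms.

1/2

ABO cross BB × AO → offspring phenotypes: 1/2 B, 1/2 AB.
So P(type B) = 1/2.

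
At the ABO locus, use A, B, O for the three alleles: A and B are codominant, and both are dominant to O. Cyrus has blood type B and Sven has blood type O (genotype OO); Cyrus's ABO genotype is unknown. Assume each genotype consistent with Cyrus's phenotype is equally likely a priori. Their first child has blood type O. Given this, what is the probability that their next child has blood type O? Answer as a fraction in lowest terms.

1/2

Possible genotypes: Cyrus ∈ {BB, BO}; Sven ∈ {OO}.
Weight each parental genotype pair by prior × P(type-O child):
  BO × OO: posterior weight 1; P(next child type O) = 1/2.
Weighted sum = 1/2.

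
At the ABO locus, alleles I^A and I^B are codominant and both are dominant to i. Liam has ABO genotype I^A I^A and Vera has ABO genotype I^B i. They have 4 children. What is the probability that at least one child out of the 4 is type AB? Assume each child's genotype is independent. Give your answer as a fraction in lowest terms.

15/16

ABO cross I^A I^A × I^B i → 1/2 A, 1/2 AB.
So P(type AB) = 1/2 per child.
P(none) = (1/2)^4 = 1/16; P(at least one) = 1 − 1/16 = 15/16.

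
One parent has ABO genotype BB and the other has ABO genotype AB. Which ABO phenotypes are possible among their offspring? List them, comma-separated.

B, AB

Gametes from BB × AB give offspring ABO genotypes AB, BB, i.e. phenotypes B, AB.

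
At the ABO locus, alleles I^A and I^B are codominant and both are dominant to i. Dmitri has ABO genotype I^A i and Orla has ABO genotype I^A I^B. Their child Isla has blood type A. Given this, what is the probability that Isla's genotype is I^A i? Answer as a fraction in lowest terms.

Cross I^A i × I^A I^B → 1/4 I^A I^A, 1/4 I^A I^B, 1/4 I^A i, 1/4 I^B i.
Type-A genotypes among offspring: I^A I^A (1/4), I^A i (1/4); total 1/2.
P(I^A i | type A) = (1/4) / (1/2) = 1/2.

1/2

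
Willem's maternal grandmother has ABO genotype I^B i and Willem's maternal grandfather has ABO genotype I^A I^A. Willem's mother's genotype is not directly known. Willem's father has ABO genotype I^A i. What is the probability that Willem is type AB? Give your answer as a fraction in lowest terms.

Willem's mother's ABO genotype from I^B i × I^A I^A: 1/2 I^A I^B, 1/2 I^A i.
Crossing each possibility with the father I^A i and summing P(type AB): 1/2·1/4 + 1/2·0 = 1/8.

1/8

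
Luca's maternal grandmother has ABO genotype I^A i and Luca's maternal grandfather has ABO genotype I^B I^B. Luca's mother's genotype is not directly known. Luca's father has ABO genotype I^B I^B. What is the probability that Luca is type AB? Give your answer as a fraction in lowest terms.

1/4

Luca's mother's ABO genotype from I^A i × I^B I^B: 1/2 I^A I^B, 1/2 I^B i.
Crossing each possibility with the father I^B I^B and summing P(type AB): 1/2·1/2 + 1/2·0 = 1/4.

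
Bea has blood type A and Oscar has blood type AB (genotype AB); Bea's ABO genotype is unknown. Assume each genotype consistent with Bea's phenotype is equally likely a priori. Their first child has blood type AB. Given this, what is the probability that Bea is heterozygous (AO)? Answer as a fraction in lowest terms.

Possible genotypes: Bea ∈ {AA, AO}; Oscar ∈ {AB}.
Weight each parental genotype pair by prior × P(type-AB child):
  AA × AB: posterior weight 2/3.
  AO × AB: posterior weight 1/3.
Sum the posterior weight over pairs where Bea is AO: 1/3.

1/3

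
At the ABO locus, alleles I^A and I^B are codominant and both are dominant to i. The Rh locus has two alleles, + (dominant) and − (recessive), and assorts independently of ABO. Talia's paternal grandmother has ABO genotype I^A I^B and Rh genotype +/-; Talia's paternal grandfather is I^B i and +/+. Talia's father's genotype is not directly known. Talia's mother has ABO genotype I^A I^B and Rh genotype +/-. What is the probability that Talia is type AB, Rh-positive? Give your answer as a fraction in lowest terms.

Talia's father's ABO genotype from I^A I^B × I^B i: 1/4 I^A I^B, 1/4 I^A i, 1/4 I^B I^B, 1/4 I^B i.
Crossing each possibility with the mother I^A I^B and summing P(type AB): 1/4·1/2 + 1/4·1/4 + 1/4·1/2 + 1/4·1/4 = 3/8.
Similarly for Rh via the father's Rh distribution: P(Rh+) = 7/8.
Independent loci: 3/8 × 7/8 = 21/64.

21/64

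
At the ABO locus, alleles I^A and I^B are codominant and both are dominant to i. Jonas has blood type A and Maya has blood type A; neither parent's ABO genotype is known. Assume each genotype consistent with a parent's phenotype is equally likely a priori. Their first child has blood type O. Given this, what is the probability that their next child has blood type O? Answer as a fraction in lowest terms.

Possible genotypes: Jonas ∈ {I^A I^A, I^A i}; Maya ∈ {I^A I^A, I^A i}.
Weight each parental genotype pair by prior × P(type-O child):
  I^A i × I^A i: posterior weight 1; P(next child type O) = 1/4.
Weighted sum = 1/4.

1/4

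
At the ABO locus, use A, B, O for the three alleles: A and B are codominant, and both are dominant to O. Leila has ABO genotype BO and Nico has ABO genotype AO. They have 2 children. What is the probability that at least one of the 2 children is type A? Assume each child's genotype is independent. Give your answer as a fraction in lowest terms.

7/16

ABO cross BO × AO → 1/4 O, 1/4 A, 1/4 B, 1/4 AB.
So P(type A) = 1/4 per child.
P(none) = (3/4)^2 = 9/16; P(at least one) = 1 − 9/16 = 7/16.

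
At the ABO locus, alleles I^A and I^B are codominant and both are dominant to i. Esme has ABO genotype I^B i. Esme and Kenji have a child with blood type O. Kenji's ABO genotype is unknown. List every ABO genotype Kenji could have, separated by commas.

I^A i, I^B i, i i

For each candidate genotype of Kenji, check whether crossing it with I^B i can produce every observed child phenotype.
  I^A I^A → possible child types {A, AB} ✗
  I^A I^B → possible child types {A, B, AB} ✗
  I^A i → possible child types {O, A, B, AB} ✓
  I^B I^B → possible child types {B} ✗
  I^B i → possible child types {O, B} ✓
  i i → possible child types {O, B} ✓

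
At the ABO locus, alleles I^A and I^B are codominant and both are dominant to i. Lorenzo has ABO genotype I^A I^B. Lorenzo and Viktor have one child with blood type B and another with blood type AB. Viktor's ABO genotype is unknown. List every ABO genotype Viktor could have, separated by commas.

I^A I^B, I^A i, I^B I^B, I^B i

For each candidate genotype of Viktor, check whether crossing it with I^A I^B can produce every observed child phenotype.
  I^A I^A → possible child types {A, AB} ✗
  I^A I^B → possible child types {A, B, AB} ✓
  I^A i → possible child types {A, B, AB} ✓
  I^B I^B → possible child types {B, AB} ✓
  I^B i → possible child types {A, B, AB} ✓
  i i → possible child types {A, B} ✗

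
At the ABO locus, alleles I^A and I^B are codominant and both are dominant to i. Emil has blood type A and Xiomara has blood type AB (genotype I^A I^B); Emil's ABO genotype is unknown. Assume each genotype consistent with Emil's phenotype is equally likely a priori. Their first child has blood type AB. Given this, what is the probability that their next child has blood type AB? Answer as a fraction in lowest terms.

5/12

Possible genotypes: Emil ∈ {I^A I^A, I^A i}; Xiomara ∈ {I^A I^B}.
Weight each parental genotype pair by prior × P(type-AB child):
  I^A I^A × I^A I^B: posterior weight 2/3; P(next child type AB) = 1/2.
  I^A i × I^A I^B: posterior weight 1/3; P(next child type AB) = 1/4.
Weighted sum = 5/12.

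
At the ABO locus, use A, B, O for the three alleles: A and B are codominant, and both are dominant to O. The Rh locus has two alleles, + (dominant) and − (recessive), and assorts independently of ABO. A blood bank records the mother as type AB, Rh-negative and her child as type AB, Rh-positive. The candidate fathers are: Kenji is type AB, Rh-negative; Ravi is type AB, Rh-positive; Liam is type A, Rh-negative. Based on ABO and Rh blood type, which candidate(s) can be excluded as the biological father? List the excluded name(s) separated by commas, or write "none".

A candidate is excluded only if no genotype consistent with his phenotype could produce a type AB, Rh-positive child with a type AB, Rh-negative mother.
Kenji (type AB, Rh-): no genotype consistent with that phenotype can produce a type-AB Rh+ child with a type-AB mother.
Liam (type A, Rh-): no genotype consistent with that phenotype can produce a type-AB Rh+ child with a type-AB mother.

Kenji, Liam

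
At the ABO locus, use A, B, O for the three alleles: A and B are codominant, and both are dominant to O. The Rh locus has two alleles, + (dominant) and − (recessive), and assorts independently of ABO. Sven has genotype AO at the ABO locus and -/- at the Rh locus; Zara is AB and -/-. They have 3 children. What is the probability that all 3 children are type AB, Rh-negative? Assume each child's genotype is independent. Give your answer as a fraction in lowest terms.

ABO cross AO × AB → 1/2 A, 1/4 B, 1/4 AB.
Rh cross -/- × -/- → 1 Rh-; so P(type AB, Rh-negative) = 1/4 × 1 = 1/4 per child.
All 3 independent: (1/4)^3 = 1/64.

1/64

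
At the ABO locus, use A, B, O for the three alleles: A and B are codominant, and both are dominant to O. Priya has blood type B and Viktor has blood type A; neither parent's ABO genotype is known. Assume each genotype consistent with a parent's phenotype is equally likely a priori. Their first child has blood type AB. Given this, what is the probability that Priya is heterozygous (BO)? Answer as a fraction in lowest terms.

1/3

Possible genotypes: Priya ∈ {BB, BO}; Viktor ∈ {AA, AO}.
Weight each parental genotype pair by prior × P(type-AB child):
  BB × AA: posterior weight 4/9.
  BB × AO: posterior weight 2/9.
  BO × AA: posterior weight 2/9.
  BO × AO: posterior weight 1/9.
Sum the posterior weight over pairs where Priya is BO: 1/3.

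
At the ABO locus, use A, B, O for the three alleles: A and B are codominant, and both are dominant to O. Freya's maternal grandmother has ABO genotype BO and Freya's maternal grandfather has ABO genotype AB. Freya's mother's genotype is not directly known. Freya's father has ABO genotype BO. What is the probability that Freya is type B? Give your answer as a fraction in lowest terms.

Freya's mother's ABO genotype from BO × AB: 1/4 AB, 1/4 AO, 1/4 BB, 1/4 BO.
Crossing each possibility with the father BO and summing P(type B): 1/4·1/2 + 1/4·1/4 + 1/4·1 + 1/4·3/4 = 5/8.

5/8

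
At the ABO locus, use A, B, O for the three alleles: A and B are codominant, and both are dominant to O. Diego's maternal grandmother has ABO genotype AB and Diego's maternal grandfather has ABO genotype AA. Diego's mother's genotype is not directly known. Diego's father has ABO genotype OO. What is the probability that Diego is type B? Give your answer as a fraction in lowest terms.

Diego's mother's ABO genotype from AB × AA: 1/2 AA, 1/2 AB.
Crossing each possibility with the father OO and summing P(type B): 1/2·0 + 1/2·1/2 = 1/4.

1/4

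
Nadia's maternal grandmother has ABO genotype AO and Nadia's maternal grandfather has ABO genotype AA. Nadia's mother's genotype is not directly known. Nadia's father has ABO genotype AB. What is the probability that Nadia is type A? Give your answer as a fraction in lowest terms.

Nadia's mother's ABO genotype from AO × AA: 1/2 AA, 1/2 AO.
Crossing each possibility with the father AB and summing P(type A): 1/2·1/2 + 1/2·1/2 = 1/2.

1/2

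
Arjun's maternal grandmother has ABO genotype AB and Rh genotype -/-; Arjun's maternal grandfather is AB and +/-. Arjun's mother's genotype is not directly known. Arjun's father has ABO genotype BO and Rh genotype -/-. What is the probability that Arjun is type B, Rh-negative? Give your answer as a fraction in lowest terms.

3/8

Arjun's mother's ABO genotype from AB × AB: 1/4 AA, 1/2 AB, 1/4 BB.
Crossing each possibility with the father BO and summing P(type B): 1/4·0 + 1/2·1/2 + 1/4·1 = 1/2.
Similarly for Rh via the mother's Rh distribution: P(Rh-) = 3/4.
Independent loci: 1/2 × 3/4 = 3/8.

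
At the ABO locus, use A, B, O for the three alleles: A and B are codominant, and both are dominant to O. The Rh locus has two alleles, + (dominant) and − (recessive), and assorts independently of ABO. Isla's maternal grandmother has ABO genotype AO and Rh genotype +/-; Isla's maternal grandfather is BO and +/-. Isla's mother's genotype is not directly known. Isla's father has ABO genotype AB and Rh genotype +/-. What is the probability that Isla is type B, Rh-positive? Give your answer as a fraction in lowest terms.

9/32

Isla's mother's ABO genotype from AO × BO: 1/4 AB, 1/4 AO, 1/4 BO, 1/4 OO.
Crossing each possibility with the father AB and summing P(type B): 1/4·1/4 + 1/4·1/4 + 1/4·1/2 + 1/4·1/2 = 3/8.
Similarly for Rh via the mother's Rh distribution: P(Rh+) = 3/4.
Independent loci: 3/8 × 3/4 = 9/32.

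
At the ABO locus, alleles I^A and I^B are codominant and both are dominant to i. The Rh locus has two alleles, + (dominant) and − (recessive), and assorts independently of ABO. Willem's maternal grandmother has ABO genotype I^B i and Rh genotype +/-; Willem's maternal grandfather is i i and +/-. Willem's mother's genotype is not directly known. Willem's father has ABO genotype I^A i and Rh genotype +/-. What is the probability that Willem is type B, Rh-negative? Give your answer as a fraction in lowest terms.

Willem's mother's ABO genotype from I^B i × i i: 1/2 I^B i, 1/2 i i.
Crossing each possibility with the father I^A i and summing P(type B): 1/2·1/4 + 1/2·0 = 1/8.
Similarly for Rh via the mother's Rh distribution: P(Rh-) = 1/4.
Independent loci: 1/8 × 1/4 = 1/32.

1/32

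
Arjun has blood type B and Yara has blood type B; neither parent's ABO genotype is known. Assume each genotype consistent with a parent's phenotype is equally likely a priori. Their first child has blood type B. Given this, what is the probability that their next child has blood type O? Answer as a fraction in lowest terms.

Possible genotypes: Arjun ∈ {I^B I^B, I^B i}; Yara ∈ {I^B I^B, I^B i}.
Weight each parental genotype pair by prior × P(type-B child):
  I^B I^B × I^B I^B: posterior weight 4/15; P(next child type O) = 0.
  I^B I^B × I^B i: posterior weight 4/15; P(next child type O) = 0.
  I^B i × I^B I^B: posterior weight 4/15; P(next child type O) = 0.
  I^B i × I^B i: posterior weight 1/5; P(next child type O) = 1/4.
Weighted sum = 1/20.

1/20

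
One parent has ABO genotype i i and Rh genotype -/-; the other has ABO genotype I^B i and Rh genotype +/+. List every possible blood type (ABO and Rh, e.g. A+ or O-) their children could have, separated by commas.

O+, B+

Gametes from i i × I^B i give offspring ABO genotypes I^B i, i i, i.e. phenotypes O, B.
Rh cross -/- × +/+ → phenotypes Rh+.
Combining independently: O+, B+.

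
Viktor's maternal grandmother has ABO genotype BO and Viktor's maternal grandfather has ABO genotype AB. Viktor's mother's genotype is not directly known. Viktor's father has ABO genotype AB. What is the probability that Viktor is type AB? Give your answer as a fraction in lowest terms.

Viktor's mother's ABO genotype from BO × AB: 1/4 AB, 1/4 AO, 1/4 BB, 1/4 BO.
Crossing each possibility with the father AB and summing P(type AB): 1/4·1/2 + 1/4·1/4 + 1/4·1/2 + 1/4·1/4 = 3/8.

3/8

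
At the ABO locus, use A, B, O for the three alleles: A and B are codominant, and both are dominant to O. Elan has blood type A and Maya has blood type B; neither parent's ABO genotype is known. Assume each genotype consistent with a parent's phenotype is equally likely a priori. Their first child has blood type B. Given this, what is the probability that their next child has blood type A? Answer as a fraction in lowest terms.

Possible genotypes: Elan ∈ {AA, AO}; Maya ∈ {BB, BO}.
Weight each parental genotype pair by prior × P(type-B child):
  AO × BB: posterior weight 2/3; P(next child type A) = 0.
  AO × BO: posterior weight 1/3; P(next child type A) = 1/4.
Weighted sum = 1/12.

1/12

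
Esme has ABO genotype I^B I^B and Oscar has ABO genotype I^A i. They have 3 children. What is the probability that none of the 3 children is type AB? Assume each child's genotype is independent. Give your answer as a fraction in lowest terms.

ABO cross I^B I^B × I^A i → 1/2 B, 1/2 AB.
So P(type AB) = 1/2 per child.
P(not type AB) = 1/2 for one child; (1/2)^3 = 1/8.

1/8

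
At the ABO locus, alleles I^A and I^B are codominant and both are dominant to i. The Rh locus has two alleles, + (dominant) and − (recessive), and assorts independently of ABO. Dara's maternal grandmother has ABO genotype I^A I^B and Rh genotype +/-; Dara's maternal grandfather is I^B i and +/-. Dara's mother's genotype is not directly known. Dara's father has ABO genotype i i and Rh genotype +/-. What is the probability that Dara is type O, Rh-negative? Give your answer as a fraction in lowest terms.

Dara's mother's ABO genotype from I^A I^B × I^B i: 1/4 I^A I^B, 1/4 I^A i, 1/4 I^B I^B, 1/4 I^B i.
Crossing each possibility with the father i i and summing P(type O): 1/4·0 + 1/4·1/2 + 1/4·0 + 1/4·1/2 = 1/4.
Similarly for Rh via the mother's Rh distribution: P(Rh-) = 1/4.
Independent loci: 1/4 × 1/4 = 1/16.

1/16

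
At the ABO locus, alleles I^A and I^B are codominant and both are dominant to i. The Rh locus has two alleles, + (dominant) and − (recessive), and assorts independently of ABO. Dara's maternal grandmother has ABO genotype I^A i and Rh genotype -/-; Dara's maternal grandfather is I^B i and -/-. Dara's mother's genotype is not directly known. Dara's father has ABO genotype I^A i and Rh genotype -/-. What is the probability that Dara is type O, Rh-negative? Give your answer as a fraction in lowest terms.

1/4

Dara's mother's ABO genotype from I^A i × I^B i: 1/4 I^A I^B, 1/4 I^A i, 1/4 I^B i, 1/4 i i.
Crossing each possibility with the father I^A i and summing P(type O): 1/4·0 + 1/4·1/4 + 1/4·1/4 + 1/4·1/2 = 1/4.
Similarly for Rh via the mother's Rh distribution: P(Rh-) = 1.
Independent loci: 1/4 × 1 = 1/4.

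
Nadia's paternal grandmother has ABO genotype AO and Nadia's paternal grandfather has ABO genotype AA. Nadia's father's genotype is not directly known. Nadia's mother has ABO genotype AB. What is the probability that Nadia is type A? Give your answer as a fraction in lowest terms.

Nadia's father's ABO genotype from AO × AA: 1/2 AA, 1/2 AO.
Crossing each possibility with the mother AB and summing P(type A): 1/2·1/2 + 1/2·1/2 = 1/2.

1/2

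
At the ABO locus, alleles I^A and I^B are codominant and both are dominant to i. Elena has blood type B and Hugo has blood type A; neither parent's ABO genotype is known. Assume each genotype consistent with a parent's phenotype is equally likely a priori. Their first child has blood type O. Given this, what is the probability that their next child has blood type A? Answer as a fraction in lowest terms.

1/4

Possible genotypes: Elena ∈ {I^B I^B, I^B i}; Hugo ∈ {I^A I^A, I^A i}.
Weight each parental genotype pair by prior × P(type-O child):
  I^B i × I^A i: posterior weight 1; P(next child type A) = 1/4.
Weighted sum = 1/4.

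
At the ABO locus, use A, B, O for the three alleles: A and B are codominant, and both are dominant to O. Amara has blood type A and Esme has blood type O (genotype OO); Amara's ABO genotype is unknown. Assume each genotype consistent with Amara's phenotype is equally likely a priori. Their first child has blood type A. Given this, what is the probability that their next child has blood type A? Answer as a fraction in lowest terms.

Possible genotypes: Amara ∈ {AA, AO}; Esme ∈ {OO}.
Weight each parental genotype pair by prior × P(type-A child):
  AA × OO: posterior weight 2/3; P(next child type A) = 1.
  AO × OO: posterior weight 1/3; P(next child type A) = 1/2.
Weighted sum = 5/6.

5/6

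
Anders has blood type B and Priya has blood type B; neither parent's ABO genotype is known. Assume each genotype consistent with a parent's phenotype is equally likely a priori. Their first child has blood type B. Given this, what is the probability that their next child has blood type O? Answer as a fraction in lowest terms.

1/20

Possible genotypes: Anders ∈ {I^B I^B, I^B i}; Priya ∈ {I^B I^B, I^B i}.
Weight each parental genotype pair by prior × P(type-B child):
  I^B I^B × I^B I^B: posterior weight 4/15; P(next child type O) = 0.
  I^B I^B × I^B i: posterior weight 4/15; P(next child type O) = 0.
  I^B i × I^B I^B: posterior weight 4/15; P(next child type O) = 0.
  I^B i × I^B i: posterior weight 1/5; P(next child type O) = 1/4.
Weighted sum = 1/20.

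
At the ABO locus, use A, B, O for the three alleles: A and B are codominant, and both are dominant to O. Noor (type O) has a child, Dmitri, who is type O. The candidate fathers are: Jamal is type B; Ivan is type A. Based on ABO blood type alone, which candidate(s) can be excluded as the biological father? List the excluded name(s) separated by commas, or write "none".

A candidate is excluded only if no genotype consistent with his phenotype could produce a type O child with a type O mother.
Every candidate has at least one consistent genotype combination, so none can be excluded.

none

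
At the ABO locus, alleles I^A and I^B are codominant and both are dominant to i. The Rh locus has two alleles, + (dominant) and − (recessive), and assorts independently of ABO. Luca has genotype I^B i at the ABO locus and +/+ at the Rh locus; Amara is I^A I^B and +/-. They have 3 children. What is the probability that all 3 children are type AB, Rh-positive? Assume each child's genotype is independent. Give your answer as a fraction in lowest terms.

1/64

ABO cross I^B i × I^A I^B → 1/4 A, 1/2 B, 1/4 AB.
Rh cross +/+ × +/- → 1 Rh+; so P(type AB, Rh-positive) = 1/4 × 1 = 1/4 per child.
All 3 independent: (1/4)^3 = 1/64.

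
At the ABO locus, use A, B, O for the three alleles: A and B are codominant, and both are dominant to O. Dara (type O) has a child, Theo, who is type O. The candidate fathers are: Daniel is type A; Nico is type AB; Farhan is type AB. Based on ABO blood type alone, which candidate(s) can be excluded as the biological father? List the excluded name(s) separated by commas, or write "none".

Nico, Farhan

A candidate is excluded only if no genotype consistent with his phenotype could produce a type O child with a type O mother.
Nico (type AB): no genotype consistent with that phenotype can produce a type-O child with a type-O mother.
Farhan (type AB): no genotype consistent with that phenotype can produce a type-O child with a type-O mother.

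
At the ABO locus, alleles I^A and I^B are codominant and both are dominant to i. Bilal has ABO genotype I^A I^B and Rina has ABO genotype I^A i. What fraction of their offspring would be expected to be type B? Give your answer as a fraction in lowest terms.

ABO cross I^A I^B × I^A i → offspring phenotypes: 1/2 A, 1/4 B, 1/4 AB.
So P(type B) = 1/4.

1/4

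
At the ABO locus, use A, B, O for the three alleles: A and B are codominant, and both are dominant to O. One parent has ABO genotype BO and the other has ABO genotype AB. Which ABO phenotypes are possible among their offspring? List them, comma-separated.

A, B, AB

Gametes from BO × AB give offspring ABO genotypes AB, AO, BB, BO, i.e. phenotypes A, B, AB.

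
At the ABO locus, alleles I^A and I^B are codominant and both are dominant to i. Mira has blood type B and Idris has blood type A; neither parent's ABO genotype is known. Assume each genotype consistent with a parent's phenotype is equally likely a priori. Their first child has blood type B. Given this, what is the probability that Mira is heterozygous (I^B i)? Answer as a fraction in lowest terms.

Possible genotypes: Mira ∈ {I^B I^B, I^B i}; Idris ∈ {I^A I^A, I^A i}.
Weight each parental genotype pair by prior × P(type-B child):
  I^B I^B × I^A i: posterior weight 2/3.
  I^B i × I^A i: posterior weight 1/3.
Sum the posterior weight over pairs where Mira is I^B i: 1/3.

1/3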